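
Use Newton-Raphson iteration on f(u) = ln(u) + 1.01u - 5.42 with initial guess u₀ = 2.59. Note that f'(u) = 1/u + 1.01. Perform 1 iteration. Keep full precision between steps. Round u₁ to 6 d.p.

3.916869

u_0 = 2.590000: f = -1.852442, f' = 1.396100 → u_1 = 2.590000 - (-1.852442)/(1.396100) = 3.916869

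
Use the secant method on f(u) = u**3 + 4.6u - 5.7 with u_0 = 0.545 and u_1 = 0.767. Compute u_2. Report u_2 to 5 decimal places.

1.05846

f(u_0) = -3.031121, f(u_1) = -1.720582
u_2 = 0.767000 - (-1.720582)·(0.767000 - 0.545000)/(-1.720582 - (-3.031121)) = 1.058460; f(u_2) = 0.354746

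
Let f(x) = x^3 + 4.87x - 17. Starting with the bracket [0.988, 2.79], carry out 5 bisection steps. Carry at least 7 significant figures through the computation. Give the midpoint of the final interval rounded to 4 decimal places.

f(0.988000) = -11.224010, f(2.790000) = 18.304939 (opposite signs)
step 1: m = 1.889000, f(m) = -1.060012 < 0 → root in [1.889000, 2.790000]
step 2: m = 2.339500, f(m) = 7.198057 > 0 → root in [1.889000, 2.339500]
step 3: m = 2.114250, f(m) = 2.747207 > 0 → root in [1.889000, 2.114250]
step 4: m = 2.001625, f(m) = 0.767430 > 0 → root in [1.889000, 2.001625]
step 5: m = 1.945312, f(m) = -0.164797 < 0 → root in [1.945312, 2.001625]
Midpoint of [1.945312, 2.001625] = 1.973469

1.9735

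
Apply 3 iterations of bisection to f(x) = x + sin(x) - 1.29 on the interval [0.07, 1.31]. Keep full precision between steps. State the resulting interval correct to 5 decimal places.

[0.53500, 0.69000]

f(0.070000) = -1.150057, f(1.310000) = 0.986185 (opposite signs)
step 1: m = 0.690000, f(m) = 0.036537 > 0 → root in [0.070000, 0.690000]
step 2: m = 0.380000, f(m) = -0.539080 < 0 → root in [0.380000, 0.690000]
step 3: m = 0.535000, f(m) = -0.245159 < 0 → root in [0.535000, 0.690000]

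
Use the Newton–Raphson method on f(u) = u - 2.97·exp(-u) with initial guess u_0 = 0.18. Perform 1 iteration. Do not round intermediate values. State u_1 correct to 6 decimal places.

f'(u) = 1 + 2.97·exp(-u)
u_0 = 0.180000: f = -2.300753, f' = 3.480753 → u_1 = 0.180000 - (-2.300753)/(3.480753) = 0.840993

0.840993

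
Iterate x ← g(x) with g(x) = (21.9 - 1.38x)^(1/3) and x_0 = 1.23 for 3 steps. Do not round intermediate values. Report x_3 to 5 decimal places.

2.63397

x_1 = g(1.230000) = 2.723553
x_2 = g(2.723553) = 2.627591
x_3 = g(2.627591) = 2.633969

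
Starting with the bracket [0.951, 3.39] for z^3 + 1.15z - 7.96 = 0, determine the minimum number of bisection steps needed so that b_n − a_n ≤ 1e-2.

8

Initial width b − a = 3.39 − 0.951 = 2.439000.
After n steps the width is (b−a)/2^n; need (b−a)/2^n ≤ 1e-2.
So n ≥ log₂(2.439000/1e-2) = log₂(243.9000) ≈ 7.9301.
Hence n = 8.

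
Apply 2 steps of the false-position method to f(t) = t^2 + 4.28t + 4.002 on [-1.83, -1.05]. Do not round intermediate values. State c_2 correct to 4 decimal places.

f(-1.830000) = -0.481500, f(-1.050000) = 0.610500
step 1: c = -1.486071, f(c) = -0.149977 < 0 → new bracket [-1.486071, -1.050000]
step 2: c = -1.400072, f(c) = -0.030106 < 0 → new bracket [-1.400072, -1.050000]

-1.4001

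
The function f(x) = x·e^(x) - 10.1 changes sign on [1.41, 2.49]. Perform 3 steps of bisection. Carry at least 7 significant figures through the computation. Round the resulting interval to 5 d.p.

[1.68000, 1.81500]

f(1.410000) = -4.324703, f(2.490000) = 19.932578 (opposite signs)
step 1: m = 1.950000, f(m) = 3.605941 > 0 → root in [1.410000, 1.950000]
step 2: m = 1.680000, f(m) = -1.085866 < 0 → root in [1.680000, 1.950000]
step 3: m = 1.815000, f(m) = 1.046053 > 0 → root in [1.680000, 1.815000]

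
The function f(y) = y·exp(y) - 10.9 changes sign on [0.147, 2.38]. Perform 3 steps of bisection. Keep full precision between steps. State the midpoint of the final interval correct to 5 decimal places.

f(0.147000) = -10.729722, f(2.380000) = 14.815669 (opposite signs)
step 1: m = 1.263500, f(m) = -6.430012 < 0 → root in [1.263500, 2.380000]
step 2: m = 1.821750, f(m) = 0.363277 > 0 → root in [1.263500, 1.821750]
step 3: m = 1.542625, f(m) = -3.685373 < 0 → root in [1.542625, 1.821750]
Midpoint of [1.542625, 1.821750] = 1.682187

1.68219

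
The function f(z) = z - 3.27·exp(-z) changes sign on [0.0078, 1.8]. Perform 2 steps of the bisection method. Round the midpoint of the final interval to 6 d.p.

f(0.007800) = -3.236793, f(1.800000) = 1.259473 (opposite signs)
step 1: m = 0.903900, f(m) = -0.420408 < 0 → root in [0.903900, 1.800000]
step 2: m = 1.351950, f(m) = 0.505886 > 0 → root in [0.903900, 1.351950]
Midpoint of [0.903900, 1.351950] = 1.127925

1.127925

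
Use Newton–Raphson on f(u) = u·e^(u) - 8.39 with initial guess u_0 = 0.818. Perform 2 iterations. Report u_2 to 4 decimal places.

f'(u) = (u + 1)·e^(u)
u_0 = 0.818000: f = -6.536442, f' = 4.119521 → u_1 = 0.818000 - (-6.536442)/(4.119521) = 2.404699
u_1 = 2.404699: f = 18.242286, f' = 37.707386 → u_2 = 2.404699 - (18.242286)/(37.707386) = 1.920914

1.9209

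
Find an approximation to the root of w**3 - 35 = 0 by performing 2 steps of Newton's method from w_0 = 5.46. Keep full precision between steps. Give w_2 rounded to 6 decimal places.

3.405436

Newton update: w ← w − f(w)/f'(w).
f'(w) = 3w**2
w_0 = 5.460000: f = 127.771336, f' = 89.434800 → w_1 = 5.460000 - (127.771336)/(89.434800) = 4.031347
w_1 = 4.031347: f = 30.516456, f' = 48.755265 → w_2 = 4.031347 - (30.516456)/(48.755265) = 3.405436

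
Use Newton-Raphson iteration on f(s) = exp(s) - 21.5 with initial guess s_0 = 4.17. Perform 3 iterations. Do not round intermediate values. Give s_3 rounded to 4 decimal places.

f'(s) = exp(s)
s_0 = 4.170000: f = 43.215452, f' = 64.715452 → s_1 = 4.170000 - (43.215452)/(64.715452) = 3.502224
s_1 = 3.502224: f = 11.689169, f' = 33.189169 → s_2 = 3.502224 - (11.689169)/(33.189169) = 3.150025
s_2 = 3.150025: f = 1.836655, f' = 23.336655 → s_3 = 3.150025 - (1.836655)/(23.336655) = 3.071323

3.0713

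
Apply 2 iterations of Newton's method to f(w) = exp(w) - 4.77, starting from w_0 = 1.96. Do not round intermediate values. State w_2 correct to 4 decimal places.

Newton update: w ← w − f(w)/f'(w).
f'(w) = exp(w)
w_0 = 1.960000: f = 2.329327, f' = 7.099327 → w_1 = 1.960000 - (2.329327)/(7.099327) = 1.631895
w_1 = 1.631895: f = 0.343554, f' = 5.113554 → w_2 = 1.631895 - (0.343554)/(5.113554) = 1.564710

1.5647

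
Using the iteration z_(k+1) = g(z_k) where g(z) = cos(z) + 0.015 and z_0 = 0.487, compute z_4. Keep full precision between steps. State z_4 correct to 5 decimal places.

0.69830

z_1 = g(0.487000) = 0.898741
z_2 = g(0.898741) = 0.637596
z_3 = g(0.637596) = 0.818529
z_4 = g(0.818529) = 0.698296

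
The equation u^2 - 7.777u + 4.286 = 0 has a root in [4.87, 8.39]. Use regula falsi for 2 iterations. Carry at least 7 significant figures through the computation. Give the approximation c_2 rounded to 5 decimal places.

7.09539

f(4.870000) = -9.871090, f(8.390000) = 9.429070
step 1: c = 6.670308, f(c) = -3.095975 < 0 → new bracket [6.670308, 8.390000]
step 2: c = 7.095386, f(c) = -0.550312 < 0 → new bracket [7.095386, 8.390000]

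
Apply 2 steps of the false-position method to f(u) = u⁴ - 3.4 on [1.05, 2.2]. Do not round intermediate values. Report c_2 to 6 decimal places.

False-position update: c = (a·f(b) − b·f(a))/(f(b) − f(a)); replace the endpoint whose sign matches f(c).
f(1.050000) = -2.184494, f(2.200000) = 20.025600
step 1: c = 1.163109, f(c) = -1.569869 < 0 → new bracket [1.163109, 2.200000]
step 2: c = 1.238485, f(c) = -1.047316 < 0 → new bracket [1.238485, 2.200000]

1.238485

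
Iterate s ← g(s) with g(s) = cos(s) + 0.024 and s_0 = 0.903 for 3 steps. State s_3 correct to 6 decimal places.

s_1 = g(0.903000) = 0.643257
s_2 = g(0.643257) = 0.824146
s_3 = g(0.824146) = 0.703184

0.703184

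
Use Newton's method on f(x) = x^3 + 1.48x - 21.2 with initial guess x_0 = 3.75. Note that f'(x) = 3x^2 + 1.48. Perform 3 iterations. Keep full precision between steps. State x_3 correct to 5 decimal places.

2.59000

Newton update: x ← x − f(x)/f'(x).
x_0 = 3.750000: f = 37.084375, f' = 43.667500 → x_1 = 3.750000 - (37.084375)/(43.667500) = 2.900756
x_1 = 2.900756: f = 7.501190, f' = 26.723151 → x_2 = 2.900756 - (7.501190)/(26.723151) = 2.620056
x_2 = 2.620056: f = 0.663557, f' = 22.074075 → x_3 = 2.620056 - (0.663557)/(22.074075) = 2.589995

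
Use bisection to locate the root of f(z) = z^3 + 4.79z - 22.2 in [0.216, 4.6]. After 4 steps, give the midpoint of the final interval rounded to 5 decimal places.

f(0.216000) = -21.155282, f(4.600000) = 97.170000 (opposite signs)
step 1: m = 2.408000, f(m) = 3.297021 > 0 → root in [0.216000, 2.408000]
step 2: m = 1.312000, f(m) = -13.657117 < 0 → root in [1.312000, 2.408000]
step 3: m = 1.860000, f(m) = -6.855744 < 0 → root in [1.860000, 2.408000]
step 4: m = 2.134000, f(m) = -2.259998 < 0 → root in [2.134000, 2.408000]
Midpoint of [2.134000, 2.408000] = 2.271000

2.27100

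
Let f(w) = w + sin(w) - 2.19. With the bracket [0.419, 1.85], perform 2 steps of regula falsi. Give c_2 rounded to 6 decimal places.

1.277573

f(0.419000) = -1.364153, f(1.850000) = 0.621275
step 1: c = 1.402215, f(c) = 0.198039 > 0 → new bracket [0.419000, 1.402215]
step 2: c = 1.277573, f(c) = 0.044890 > 0 → new bracket [0.419000, 1.277573]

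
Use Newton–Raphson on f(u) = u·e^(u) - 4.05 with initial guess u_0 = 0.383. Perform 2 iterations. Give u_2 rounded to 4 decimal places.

1.5844

f'(u) = (u + 1)·e^(u)
u_0 = 0.383000: f = -3.488262, f' = 2.028416 → u_1 = 0.383000 - (-3.488262)/(2.028416) = 2.102698
u_1 = 2.102698: f = 13.167377, f' = 25.405609 → u_2 = 2.102698 - (13.167377)/(25.405609) = 1.584412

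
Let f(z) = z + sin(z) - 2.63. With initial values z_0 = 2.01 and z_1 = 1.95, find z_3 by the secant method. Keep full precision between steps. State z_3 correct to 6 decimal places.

Secant update: z_(k+1) = z_k − f(z_k)·(z_k − z_(k-1))/(f(z_k) − f(z_(k-1))).
f(z_0) = 0.285091, f(z_1) = 0.248960
z_2 = 1.950000 - (0.248960)·(1.950000 - 2.010000)/(0.248960 - (0.285091)) = 1.536570; f(z_2) = -0.094016
z_3 = 1.536570 - (-0.094016)·(1.536570 - 1.950000)/(-0.094016 - (0.248960)) = 1.649899; f(z_3) = 0.016772

1.649899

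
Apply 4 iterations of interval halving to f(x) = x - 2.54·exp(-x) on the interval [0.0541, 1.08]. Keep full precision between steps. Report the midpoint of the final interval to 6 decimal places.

f(0.054100) = -2.352137, f(1.080000) = 0.217427 (opposite signs)
step 1: m = 0.567050, f(m) = -0.873628 < 0 → root in [0.567050, 1.080000]
step 2: m = 0.823525, f(m) = -0.291235 < 0 → root in [0.823525, 1.080000]
step 3: m = 0.951763, f(m) = -0.028830 < 0 → root in [0.951763, 1.080000]
step 4: m = 1.015881, f(m) = 0.096190 > 0 → root in [0.951763, 1.015881]
Midpoint of [0.951763, 1.015881] = 0.983822

0.983822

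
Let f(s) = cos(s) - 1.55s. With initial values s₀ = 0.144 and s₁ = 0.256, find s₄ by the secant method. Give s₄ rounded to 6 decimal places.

Secant update: s_(k+1) = s_k − f(s_k)·(s_k − s_(k-1))/(f(s_k) − f(s_(k-1))).
f(s_0) = 0.766450, f(s_1) = 0.570611
s_2 = 0.256000 - (0.570611)·(0.256000 - 0.144000)/(0.570611 - (0.766450)) = 0.582331; f(s_2) = -0.067429
s_3 = 0.582331 - (-0.067429)·(0.582331 - 0.256000)/(-0.067429 - (0.570611)) = 0.547843; f(s_3) = 0.004493
s_4 = 0.547843 - (0.004493)·(0.547843 - 0.582331)/(0.004493 - (-0.067429)) = 0.549998; f(s_4) = 0.000030

0.549998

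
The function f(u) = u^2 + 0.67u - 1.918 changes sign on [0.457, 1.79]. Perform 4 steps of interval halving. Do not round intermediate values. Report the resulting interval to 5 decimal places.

f(0.457000) = -1.402961, f(1.790000) = 2.485400 (opposite signs)
step 1: m = 1.123500, f(m) = 0.096997 > 0 → root in [0.457000, 1.123500]
step 2: m = 0.790250, f(m) = -0.764037 < 0 → root in [0.790250, 1.123500]
step 3: m = 0.956875, f(m) = -0.361284 < 0 → root in [0.956875, 1.123500]
step 4: m = 1.040188, f(m) = -0.139084 < 0 → root in [1.040188, 1.123500]

[1.04019, 1.12350]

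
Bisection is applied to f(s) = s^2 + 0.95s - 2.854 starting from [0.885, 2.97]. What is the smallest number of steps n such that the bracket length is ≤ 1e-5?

Initial width b − a = 2.97 − 0.885 = 2.085000.
After n steps the width is (b−a)/2^n; need (b−a)/2^n ≤ 1e-5.
So n ≥ log₂(2.085000/1e-5) = log₂(208500.0000) ≈ 17.6697.
Hence n = 18.

18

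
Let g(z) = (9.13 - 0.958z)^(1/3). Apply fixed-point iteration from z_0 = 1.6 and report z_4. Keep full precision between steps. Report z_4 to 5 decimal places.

z_1 = g(1.600000) = 1.965854
z_2 = g(1.965854) = 1.935146
z_3 = g(1.935146) = 1.937761
z_4 = g(1.937761) = 1.937538

1.93754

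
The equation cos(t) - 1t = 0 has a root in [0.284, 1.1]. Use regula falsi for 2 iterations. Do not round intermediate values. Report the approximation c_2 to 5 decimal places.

0.73654

f(0.284000) = 0.675942, f(1.100000) = -0.646404
step 1: c = 0.701114, f(c) = 0.063010 > 0 → new bracket [0.701114, 1.100000]
step 2: c = 0.736543, f(c) = 0.004252 > 0 → new bracket [0.736543, 1.100000]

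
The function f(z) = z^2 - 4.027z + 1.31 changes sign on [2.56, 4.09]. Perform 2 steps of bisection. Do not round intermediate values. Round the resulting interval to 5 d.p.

[3.32500, 3.70750]

f(2.560000) = -2.445520, f(4.090000) = 1.567670 (opposite signs)
step 1: m = 3.325000, f(m) = -1.024150 < 0 → root in [3.325000, 4.090000]
step 2: m = 3.707500, f(m) = 0.125454 > 0 → root in [3.325000, 3.707500]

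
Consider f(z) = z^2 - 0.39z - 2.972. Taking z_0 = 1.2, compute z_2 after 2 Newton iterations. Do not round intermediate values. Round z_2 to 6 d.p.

f'(z) = 2z - 0.39
z_0 = 1.200000: f = -2.000000, f' = 2.010000 → z_1 = 1.200000 - (-2.000000)/(2.010000) = 2.195025
z_1 = 2.195025: f = 0.990075, f' = 4.000050 → z_2 = 2.195025 - (0.990075)/(4.000050) = 1.947509

1.947509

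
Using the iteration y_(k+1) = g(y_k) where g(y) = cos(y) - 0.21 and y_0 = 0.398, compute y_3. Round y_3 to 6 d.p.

0.644004

y_1 = g(0.398000) = 0.711838
y_2 = g(0.711838) = 0.547163
y_3 = g(0.547163) = 0.644004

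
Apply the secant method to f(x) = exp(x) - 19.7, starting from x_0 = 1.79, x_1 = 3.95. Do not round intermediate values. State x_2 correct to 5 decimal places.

2.43456

f(x_0) = -13.710548, f(x_1) = 32.235367
x_2 = 3.950000 - (32.235367)·(3.950000 - 1.790000)/(32.235367 - (-13.710548)) = 2.434557; f(x_2) = -8.289232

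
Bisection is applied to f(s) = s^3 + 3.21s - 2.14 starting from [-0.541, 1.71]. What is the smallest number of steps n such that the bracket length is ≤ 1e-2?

8

Initial width b − a = 1.71 − -0.541 = 2.251000.
After n steps the width is (b−a)/2^n; need (b−a)/2^n ≤ 1e-2.
So n ≥ log₂(2.251000/1e-2) = log₂(225.1000) ≈ 7.8144.
Hence n = 8.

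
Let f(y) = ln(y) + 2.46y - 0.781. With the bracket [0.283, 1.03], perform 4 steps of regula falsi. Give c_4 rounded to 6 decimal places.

f(0.283000) = -1.347128, f(1.030000) = 1.782359
step 1: c = 0.604556, f(c) = 0.202946 > 0 → new bracket [0.283000, 0.604556]
step 2: c = 0.562456, f(c) = 0.027198 > 0 → new bracket [0.283000, 0.562456]
step 3: c = 0.556925, f(c) = 0.003712 > 0 → new bracket [0.283000, 0.556925]
step 4: c = 0.556173, f(c) = 0.000508 > 0 → new bracket [0.283000, 0.556173]

0.556173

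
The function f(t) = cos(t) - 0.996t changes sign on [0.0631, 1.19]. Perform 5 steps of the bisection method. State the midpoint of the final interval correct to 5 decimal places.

f(0.063100) = 0.935162, f(1.190000) = -0.813580 (opposite signs)
step 1: m = 0.626550, f(m) = 0.186011 > 0 → root in [0.626550, 1.190000]
step 2: m = 0.908275, f(m) = -0.289535 < 0 → root in [0.626550, 0.908275]
step 3: m = 0.767412, f(m) = -0.044633 < 0 → root in [0.626550, 0.767412]
step 4: m = 0.696981, f(m) = 0.072590 > 0 → root in [0.696981, 0.767412]
step 5: m = 0.732197, f(m) = 0.014439 > 0 → root in [0.732197, 0.767412]
Midpoint of [0.732197, 0.767412] = 0.749805

0.74980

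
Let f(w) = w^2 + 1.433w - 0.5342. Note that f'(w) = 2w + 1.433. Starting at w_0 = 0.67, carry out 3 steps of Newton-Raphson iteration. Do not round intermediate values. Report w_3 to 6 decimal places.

0.307010

w_0 = 0.670000: f = 0.874810, f' = 2.773000 → w_1 = 0.670000 - (0.874810)/(2.773000) = 0.354526
w_1 = 0.354526: f = 0.099524, f' = 2.142052 → w_2 = 0.354526 - (0.099524)/(2.142052) = 0.308064
w_2 = 0.308064: f = 0.002159, f' = 2.049128 → w_3 = 0.308064 - (0.002159)/(2.049128) = 0.307010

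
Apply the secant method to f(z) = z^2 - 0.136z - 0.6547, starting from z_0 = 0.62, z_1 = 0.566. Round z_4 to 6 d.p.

0.879176

f(z_0) = -0.354620, f(z_1) = -0.411320
z_2 = 0.566000 - (-0.411320)·(0.566000 - 0.620000)/(-0.411320 - (-0.354620)) = 0.957733; f(z_2) = 0.132301
z_3 = 0.957733 - (0.132301)·(0.957733 - 0.566000)/(0.132301 - (-0.411320)) = 0.862397; f(z_3) = -0.028257
z_4 = 0.862397 - (-0.028257)·(0.862397 - 0.957733)/(-0.028257 - (0.132301)) = 0.879176; f(z_4) = -0.001318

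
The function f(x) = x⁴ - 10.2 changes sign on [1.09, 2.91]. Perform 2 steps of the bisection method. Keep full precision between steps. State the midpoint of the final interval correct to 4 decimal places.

1.7725

f(1.090000) = -8.788418, f(2.910000) = 61.508718 (opposite signs)
step 1: m = 2.000000, f(m) = 5.800000 > 0 → root in [1.090000, 2.000000]
step 2: m = 1.545000, f(m) = -4.502112 < 0 → root in [1.545000, 2.000000]
Midpoint of [1.545000, 2.000000] = 1.772500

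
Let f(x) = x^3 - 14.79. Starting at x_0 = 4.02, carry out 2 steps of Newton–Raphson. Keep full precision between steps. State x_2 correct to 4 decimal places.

2.5433

f'(x) = 3x^2
x_0 = 4.020000: f = 50.174808, f' = 48.481200 → x_1 = 4.020000 - (50.174808)/(48.481200) = 2.985067
x_1 = 2.985067: f = 11.808805, f' = 26.731870 → x_2 = 2.985067 - (11.808805)/(26.731870) = 2.543317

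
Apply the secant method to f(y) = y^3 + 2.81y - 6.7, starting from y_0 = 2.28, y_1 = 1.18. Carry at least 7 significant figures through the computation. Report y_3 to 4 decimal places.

f(y_0) = 11.559152, f(y_1) = -1.741168
y_2 = 1.180000 - (-1.741168)·(1.180000 - 2.280000)/(-1.741168 - (11.559152)) = 1.324003; f(y_2) = -0.658596
y_3 = 1.324003 - (-0.658596)·(1.324003 - 1.180000)/(-0.658596 - (-1.741168)) = 1.411609; f(y_3) = 0.079449

1.4116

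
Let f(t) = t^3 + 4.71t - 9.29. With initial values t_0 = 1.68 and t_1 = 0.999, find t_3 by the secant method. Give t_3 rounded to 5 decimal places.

f(t_0) = 3.364432, f(t_1) = -3.587707
t_2 = 0.999000 - (-3.587707)·(0.999000 - 1.680000)/(-3.587707 - (3.364432)) = 1.350436; f(t_2) = -0.466692
t_3 = 1.350436 - (-0.466692)·(1.350436 - 0.999000)/(-0.466692 - (-3.587707)) = 1.402986; f(t_3) = 0.079663

1.40299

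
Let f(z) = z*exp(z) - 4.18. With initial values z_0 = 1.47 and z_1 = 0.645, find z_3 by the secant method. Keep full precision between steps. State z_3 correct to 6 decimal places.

f(z_0) = 2.213376, f(z_1) = -2.950638
z_2 = 0.645000 - (-2.950638)·(0.645000 - 1.470000)/(-2.950638 - (2.213376)) = 1.116392; f(z_2) = -0.770742
z_3 = 1.116392 - (-0.770742)·(1.116392 - 0.645000)/(-0.770742 - (-2.950638)) = 1.283062; f(z_3) = 0.448861

1.283062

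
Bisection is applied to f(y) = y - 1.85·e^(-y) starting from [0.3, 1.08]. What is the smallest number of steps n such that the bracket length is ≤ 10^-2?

7

Initial width b − a = 1.08 − 0.3 = 0.780000.
After n steps the width is (b−a)/2^n; need (b−a)/2^n ≤ 10^-2.
So n ≥ log₂(0.780000/10^-2) = log₂(78.0000) ≈ 6.2854.
Hence n = 7.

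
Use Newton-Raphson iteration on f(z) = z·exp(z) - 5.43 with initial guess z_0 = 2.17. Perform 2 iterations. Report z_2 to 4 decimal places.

1.4311

f'(z) = (z + 1)·exp(z)
z_0 = 2.170000: f = 13.575476, f' = 27.763760 → z_1 = 2.170000 - (13.575476)/(27.763760) = 1.681036
z_1 = 1.681036: f = 3.599044, f' = 14.400162 → z_2 = 1.681036 - (3.599044)/(14.400162) = 1.431105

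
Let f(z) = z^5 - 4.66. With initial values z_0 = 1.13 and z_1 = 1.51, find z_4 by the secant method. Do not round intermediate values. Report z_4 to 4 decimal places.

1.3613

f(z_0) = -2.817565, f(z_1) = 3.190273
z_2 = 1.510000 - (3.190273)·(1.510000 - 1.130000)/(3.190273 - (-2.817565)) = 1.308213; f(z_2) = -0.828293
z_3 = 1.308213 - (-0.828293)·(1.308213 - 1.510000)/(-0.828293 - (3.190273)) = 1.349805; f(z_3) = -0.179210
z_4 = 1.349805 - (-0.179210)·(1.349805 - 1.308213)/(-0.179210 - (-0.828293)) = 1.361288; f(z_4) = 0.014660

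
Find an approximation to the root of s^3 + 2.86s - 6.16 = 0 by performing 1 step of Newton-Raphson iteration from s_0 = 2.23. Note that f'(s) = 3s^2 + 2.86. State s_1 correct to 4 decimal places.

s_0 = 2.230000: f = 11.307367, f' = 17.778700 → s_1 = 2.230000 - (11.307367)/(17.778700) = 1.593994

1.5940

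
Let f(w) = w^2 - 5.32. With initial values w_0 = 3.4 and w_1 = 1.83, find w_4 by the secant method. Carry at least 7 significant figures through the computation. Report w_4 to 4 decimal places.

Secant update: w_(k+1) = w_k − f(w_k)·(w_k − w_(k-1))/(f(w_k) − f(w_(k-1))).
f(w_0) = 6.240000, f(w_1) = -1.971100
w_2 = 1.830000 - (-1.971100)·(1.830000 - 3.400000)/(-1.971100 - (6.240000)) = 2.206883; f(w_2) = -0.449666
w_3 = 2.206883 - (-0.449666)·(2.206883 - 1.830000)/(-0.449666 - (-1.971100)) = 2.318273; f(w_3) = 0.054388
w_4 = 2.318273 - (0.054388)·(2.318273 - 2.206883)/(0.054388 - (-0.449666)) = 2.306254; f(w_4) = -0.001194

2.3063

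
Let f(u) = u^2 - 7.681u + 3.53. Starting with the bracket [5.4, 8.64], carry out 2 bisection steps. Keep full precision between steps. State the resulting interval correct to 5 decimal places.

[7.02000, 7.83000]

f(5.400000) = -8.787400, f(8.640000) = 11.815760 (opposite signs)
step 1: m = 7.020000, f(m) = -1.110220 < 0 → root in [7.020000, 8.640000]
step 2: m = 7.830000, f(m) = 4.696670 > 0 → root in [7.020000, 7.830000]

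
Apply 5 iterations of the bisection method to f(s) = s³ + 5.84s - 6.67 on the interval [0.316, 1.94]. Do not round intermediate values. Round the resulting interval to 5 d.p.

[0.97575, 1.02650]

f(0.316000) = -4.793006, f(1.940000) = 11.960984 (opposite signs)
step 1: m = 1.128000, f(m) = 1.352769 > 0 → root in [0.316000, 1.128000]
step 2: m = 0.722000, f(m) = -2.077153 < 0 → root in [0.722000, 1.128000]
step 3: m = 0.925000, f(m) = -0.476547 < 0 → root in [0.925000, 1.128000]
step 4: m = 1.026500, f(m) = 0.406385 > 0 → root in [0.925000, 1.026500]
step 5: m = 0.975750, f(m) = -0.042620 < 0 → root in [0.975750, 1.026500]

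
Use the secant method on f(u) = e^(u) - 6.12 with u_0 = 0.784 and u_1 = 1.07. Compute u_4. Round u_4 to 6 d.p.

1.763950

f(u_0) = -3.929784, f(u_1) = -3.204621
u_2 = 1.070000 - (-3.204621)·(1.070000 - 0.784000)/(-3.204621 - (-3.929784)) = 2.333882; f(u_2) = 4.197917
u_3 = 2.333882 - (4.197917)·(2.333882 - 1.070000)/(4.197917 - (-3.204621)) = 1.617145; f(u_3) = -1.081315
u_4 = 1.617145 - (-1.081315)·(1.617145 - 2.333882)/(-1.081315 - (4.197917)) = 1.763950; f(u_4) = -0.284557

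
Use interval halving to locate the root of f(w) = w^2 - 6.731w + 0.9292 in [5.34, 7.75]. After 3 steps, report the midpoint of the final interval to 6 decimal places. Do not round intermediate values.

6.695625

f(5.340000) = -6.498740, f(7.750000) = 8.826450 (opposite signs)
step 1: m = 6.545000, f(m) = -0.288170 < 0 → root in [6.545000, 7.750000]
step 2: m = 7.147500, f(m) = 3.906134 > 0 → root in [6.545000, 7.147500]
step 3: m = 6.846250, f(m) = 1.718230 > 0 → root in [6.545000, 6.846250]
Midpoint of [6.545000, 6.846250] = 6.695625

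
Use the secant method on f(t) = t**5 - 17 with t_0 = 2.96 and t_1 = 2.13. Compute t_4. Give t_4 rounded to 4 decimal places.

Secant update: t_(k+1) = t_k − f(t_k)·(t_k − t_(k-1))/(f(t_k) − f(t_(k-1))).
f(t_0) = 210.226278, f(t_1) = 26.842773
t_2 = 2.130000 - (26.842773)·(2.130000 - 2.960000)/(26.842773 - (210.226278)) = 2.008509; f(t_2) = 15.686512
t_3 = 2.008509 - (15.686512)·(2.008509 - 2.130000)/(15.686512 - (26.842773)) = 1.837683; f(t_3) = 3.958158
t_4 = 1.837683 - (3.958158)·(1.837683 - 2.008509)/(3.958158 - (15.686512)) = 1.780032; f(t_4) = 0.870587

1.7800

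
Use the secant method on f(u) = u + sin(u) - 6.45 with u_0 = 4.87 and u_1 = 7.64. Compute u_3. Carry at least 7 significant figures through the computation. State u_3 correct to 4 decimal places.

f(u_0) = -2.567605, f(u_1) = 2.167193
u_2 = 7.640000 - (2.167193)·(7.640000 - 4.870000)/(2.167193 - (-2.567605)) = 6.372127; f(u_2) = 0.010951
u_3 = 6.372127 - (0.010951)·(6.372127 - 7.640000)/(0.010951 - (2.167193)) = 6.365688; f(u_3) = -0.001904

6.3657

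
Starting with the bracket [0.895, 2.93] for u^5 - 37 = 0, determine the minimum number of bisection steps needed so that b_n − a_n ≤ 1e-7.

25

Initial width b − a = 2.93 − 0.895 = 2.035000.
After n steps the width is (b−a)/2^n; need (b−a)/2^n ≤ 1e-7.
So n ≥ log₂(2.035000/1e-7) = log₂(20350000.0000) ≈ 24.2785.
Hence n = 25.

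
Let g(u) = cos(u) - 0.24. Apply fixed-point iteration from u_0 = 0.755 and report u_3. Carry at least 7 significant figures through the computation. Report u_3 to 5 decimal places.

0.56021

u_1 = g(0.755000) = 0.488272
u_2 = g(0.488272) = 0.643145
u_3 = g(0.643145) = 0.560214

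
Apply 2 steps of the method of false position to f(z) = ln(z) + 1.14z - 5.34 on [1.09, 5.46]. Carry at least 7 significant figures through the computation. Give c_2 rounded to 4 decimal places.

False-position update: c = (a·f(b) − b·f(a))/(f(b) − f(a)); replace the endpoint whose sign matches f(c).
f(1.090000) = -4.011222, f(5.460000) = 2.581849
step 1: c = 3.748707, f(c) = 0.254936 > 0 → new bracket [1.090000, 3.748707]
step 2: c = 3.589828, f(c) = 0.030508 > 0 → new bracket [1.090000, 3.589828]

3.5898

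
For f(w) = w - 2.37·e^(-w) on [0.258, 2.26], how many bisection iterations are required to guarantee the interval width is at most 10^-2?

Initial width b − a = 2.26 − 0.258 = 2.002000.
After n steps the width is (b−a)/2^n; need (b−a)/2^n ≤ 10^-2.
So n ≥ log₂(2.002000/10^-2) = log₂(200.2000) ≈ 7.6453.
Hence n = 8.

8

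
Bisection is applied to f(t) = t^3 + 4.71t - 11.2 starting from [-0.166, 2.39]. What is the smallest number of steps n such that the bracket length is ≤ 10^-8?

Initial width b − a = 2.39 − -0.166 = 2.556000.
After n steps the width is (b−a)/2^n; need (b−a)/2^n ≤ 10^-8.
So n ≥ log₂(2.556000/10^-8) = log₂(255600000.0000) ≈ 27.9293.
Hence n = 28.

28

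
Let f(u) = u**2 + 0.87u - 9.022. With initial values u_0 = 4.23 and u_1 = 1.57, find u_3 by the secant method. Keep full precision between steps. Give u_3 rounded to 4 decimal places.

f(u_0) = 12.551000, f(u_1) = -5.191200
u_2 = 1.570000 - (-5.191200)·(1.570000 - 4.230000)/(-5.191200 - (12.551000)) = 2.348291; f(u_2) = -1.464517
u_3 = 2.348291 - (-1.464517)·(2.348291 - 1.570000)/(-1.464517 - (-5.191200)) = 2.654145; f(u_3) = 0.331590

2.6541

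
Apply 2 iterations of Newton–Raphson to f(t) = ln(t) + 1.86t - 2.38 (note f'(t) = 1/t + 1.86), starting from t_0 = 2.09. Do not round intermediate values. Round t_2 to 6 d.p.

t_0 = 2.090000: f = 2.244564, f' = 2.338469 → t_1 = 2.090000 - (2.244564)/(2.338469) = 1.130157
t_1 = 1.130157: f = -0.155553, f' = 2.744833 → t_2 = 1.130157 - (-0.155553)/(2.744833) = 1.186828

1.186828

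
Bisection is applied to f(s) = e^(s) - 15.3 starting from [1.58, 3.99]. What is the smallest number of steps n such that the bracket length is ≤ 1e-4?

Initial width b − a = 3.99 − 1.58 = 2.410000.
After n steps the width is (b−a)/2^n; need (b−a)/2^n ≤ 1e-4.
So n ≥ log₂(2.410000/1e-4) = log₂(24100.0000) ≈ 14.5567.
Hence n = 15.

15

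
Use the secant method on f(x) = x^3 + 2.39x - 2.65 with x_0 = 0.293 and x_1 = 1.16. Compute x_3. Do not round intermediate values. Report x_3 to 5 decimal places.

0.83521

Secant update: x_(k+1) = x_k − f(x_k)·(x_k − x_(k-1))/(f(x_k) − f(x_(k-1))).
f(x_0) = -1.924576, f(x_1) = 1.683296
x_2 = 1.160000 - (1.683296)·(1.160000 - 0.293000)/(1.683296 - (-1.924576)) = 0.755491; f(x_2) = -0.413168
x_3 = 0.755491 - (-0.413168)·(0.755491 - 1.160000)/(-0.413168 - (1.683296)) = 0.835211; f(x_3) = -0.071222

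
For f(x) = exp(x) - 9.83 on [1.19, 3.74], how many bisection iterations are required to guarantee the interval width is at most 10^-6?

Initial width b − a = 3.74 − 1.19 = 2.550000.
After n steps the width is (b−a)/2^n; need (b−a)/2^n ≤ 10^-6.
So n ≥ log₂(2.550000/10^-6) = log₂(2550000.0000) ≈ 21.2821.
Hence n = 22.

22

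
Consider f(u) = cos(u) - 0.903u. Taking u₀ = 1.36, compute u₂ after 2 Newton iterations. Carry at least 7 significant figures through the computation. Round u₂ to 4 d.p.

Newton update: u ← u − f(u)/f'(u).
f'(u) = -sin(u) - 0.903
u_0 = 1.360000: f = -1.018841, f' = -1.880865 → u_1 = 1.360000 - (-1.018841)/(-1.880865) = 0.818312
u_1 = 0.818312: f = -0.055482, f' = -1.632993 → u_2 = 0.818312 - (-0.055482)/(-1.632993) = 0.784337

0.7843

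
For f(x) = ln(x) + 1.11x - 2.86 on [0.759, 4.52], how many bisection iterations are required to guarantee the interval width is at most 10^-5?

Initial width b − a = 4.52 − 0.759 = 3.761000.
After n steps the width is (b−a)/2^n; need (b−a)/2^n ≤ 10^-5.
So n ≥ log₂(3.761000/10^-5) = log₂(376100.0000) ≈ 18.5208.
Hence n = 19.

19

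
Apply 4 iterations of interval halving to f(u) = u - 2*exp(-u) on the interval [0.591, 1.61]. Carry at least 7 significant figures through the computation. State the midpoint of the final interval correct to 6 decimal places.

0.877594

f(0.591000) = -0.516546, f(1.610000) = 1.210225 (opposite signs)
step 1: m = 1.100500, f(m) = 0.435091 > 0 → root in [0.591000, 1.100500]
step 2: m = 0.845750, f(m) = -0.012721 < 0 → root in [0.845750, 1.100500]
step 3: m = 0.973125, f(m) = 0.217324 > 0 → root in [0.845750, 0.973125]
step 4: m = 0.909438, f(m) = 0.103936 > 0 → root in [0.845750, 0.909438]
Midpoint of [0.845750, 0.909438] = 0.877594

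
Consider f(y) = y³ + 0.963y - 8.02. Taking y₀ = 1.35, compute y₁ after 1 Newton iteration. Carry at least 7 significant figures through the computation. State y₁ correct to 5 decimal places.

2.01240

Newton update: y ← y − f(y)/f'(y).
f'(y) = 3y² + 0.963
y_0 = 1.350000: f = -4.259575, f' = 6.430500 → y_1 = 1.350000 - (-4.259575)/(6.430500) = 2.012402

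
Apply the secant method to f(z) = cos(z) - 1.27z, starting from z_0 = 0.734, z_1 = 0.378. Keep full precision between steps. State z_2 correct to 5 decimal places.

0.62833

f(z_0) = -0.189679, f(z_1) = 0.449345
z_2 = 0.378000 - (0.449345)·(0.378000 - 0.734000)/(0.449345 - (-0.189679)) = 0.628330; f(z_2) = 0.011031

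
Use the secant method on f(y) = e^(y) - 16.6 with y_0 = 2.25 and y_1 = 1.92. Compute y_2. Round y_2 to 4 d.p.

Secant update: y_(k+1) = y_k − f(y_k)·(y_k − y_(k-1))/(f(y_k) − f(y_(k-1))).
f(y_0) = -7.112264, f(y_1) = -9.779042
y_2 = 1.920000 - (-9.779042)·(1.920000 - 2.250000)/(-9.779042 - (-7.112264)) = 3.130106; f(y_2) = 6.276408

3.1301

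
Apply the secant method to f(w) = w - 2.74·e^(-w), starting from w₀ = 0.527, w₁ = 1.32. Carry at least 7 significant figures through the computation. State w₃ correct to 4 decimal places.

f(w_0) = -1.090623, f(w_1) = 0.588049
w_2 = 1.320000 - (0.588049)·(1.320000 - 0.527000)/(0.588049 - (-1.090623)) = 1.042207; f(w_2) = 0.075877
w_3 = 1.042207 - (0.075877)·(1.042207 - 1.320000)/(0.075877 - (0.588049)) = 1.001053; f(w_3) = -0.005876

1.0011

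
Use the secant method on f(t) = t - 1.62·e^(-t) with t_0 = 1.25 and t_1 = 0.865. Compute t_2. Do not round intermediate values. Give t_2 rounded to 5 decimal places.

0.74822

f(t_0) = 0.785862, f(t_1) = 0.182896
t_2 = 0.865000 - (0.182896)·(0.865000 - 1.250000)/(0.182896 - (0.785862)) = 0.748219; f(t_2) = -0.018380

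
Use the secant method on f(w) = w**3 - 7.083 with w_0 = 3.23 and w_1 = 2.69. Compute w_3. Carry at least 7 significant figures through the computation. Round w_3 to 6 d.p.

f(w_0) = 26.615267, f(w_1) = 12.382109
w_2 = 2.690000 - (12.382109)·(2.690000 - 3.230000)/(12.382109 - (26.615267)) = 2.220228; f(w_2) = 3.861420
w_3 = 2.220228 - (3.861420)·(2.220228 - 2.690000)/(3.861420 - (12.382109)) = 2.007336; f(w_3) = 1.005355

2.007336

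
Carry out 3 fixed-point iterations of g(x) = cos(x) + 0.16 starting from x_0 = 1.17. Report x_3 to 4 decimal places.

x_1 = g(1.170000) = 0.550152
x_2 = g(0.550152) = 1.012445
x_3 = g(1.012445) = 0.689788

0.6898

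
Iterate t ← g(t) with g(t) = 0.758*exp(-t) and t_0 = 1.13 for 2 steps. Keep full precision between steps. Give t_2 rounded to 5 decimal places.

t_1 = g(1.130000) = 0.244859
t_2 = g(0.244859) = 0.593374

0.59337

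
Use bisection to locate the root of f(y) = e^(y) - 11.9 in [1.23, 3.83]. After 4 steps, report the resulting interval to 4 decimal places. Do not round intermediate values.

[2.3675, 2.5300]

f(1.230000) = -8.478770, f(3.830000) = 34.162538 (opposite signs)
step 1: m = 2.530000, f(m) = 0.653506 > 0 → root in [1.230000, 2.530000]
step 2: m = 1.880000, f(m) = -5.346495 < 0 → root in [1.880000, 2.530000]
step 3: m = 2.205000, f(m) = -2.829748 < 0 → root in [2.205000, 2.530000]
step 4: m = 2.367500, f(m) = -1.229318 < 0 → root in [2.367500, 2.530000]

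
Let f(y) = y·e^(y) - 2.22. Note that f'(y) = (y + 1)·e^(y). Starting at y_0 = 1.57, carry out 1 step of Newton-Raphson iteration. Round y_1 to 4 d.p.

1.1388

y_0 = 1.570000: f = 5.326438, f' = 12.353086 → y_1 = 1.570000 - (5.326438)/(12.353086) = 1.138817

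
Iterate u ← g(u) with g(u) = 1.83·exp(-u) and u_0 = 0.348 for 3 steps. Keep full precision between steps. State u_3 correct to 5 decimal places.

1.10700

u_1 = g(0.348000) = 1.292161
u_2 = g(1.292161) = 0.502658
u_3 = g(0.502658) = 1.107005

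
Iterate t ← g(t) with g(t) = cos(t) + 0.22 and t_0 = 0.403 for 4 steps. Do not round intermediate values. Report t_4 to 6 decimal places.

t_1 = g(0.403000) = 1.139889
t_2 = g(1.139889) = 0.637696
t_3 = g(0.637696) = 1.023470
t_4 = g(1.023470) = 0.740406

0.740406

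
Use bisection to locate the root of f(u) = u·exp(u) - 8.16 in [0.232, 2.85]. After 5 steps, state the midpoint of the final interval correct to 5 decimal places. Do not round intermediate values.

f(0.232000) = -7.867420, f(2.850000) = 41.110178 (opposite signs)
step 1: m = 1.541000, f(m) = -0.964675 < 0 → root in [1.541000, 2.850000]
step 2: m = 2.195500, f(m) = 11.565453 > 0 → root in [1.541000, 2.195500]
step 3: m = 1.868250, f(m) = 3.940565 > 0 → root in [1.541000, 1.868250]
step 4: m = 1.704625, f(m) = 1.214284 > 0 → root in [1.541000, 1.704625]
step 5: m = 1.622813, f(m) = 0.063314 > 0 → root in [1.541000, 1.622813]
Midpoint of [1.541000, 1.622813] = 1.581906

1.58191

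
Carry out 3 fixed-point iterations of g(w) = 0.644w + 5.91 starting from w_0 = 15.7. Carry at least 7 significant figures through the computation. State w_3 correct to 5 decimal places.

w_1 = g(15.700000) = 16.020800
w_2 = g(16.020800) = 16.227395
w_3 = g(16.227395) = 16.360443

16.36044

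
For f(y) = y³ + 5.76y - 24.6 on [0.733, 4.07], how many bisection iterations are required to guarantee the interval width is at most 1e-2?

Initial width b − a = 4.07 − 0.733 = 3.337000.
After n steps the width is (b−a)/2^n; need (b−a)/2^n ≤ 1e-2.
So n ≥ log₂(3.337000/1e-2) = log₂(333.7000) ≈ 8.3824.
Hence n = 9.

9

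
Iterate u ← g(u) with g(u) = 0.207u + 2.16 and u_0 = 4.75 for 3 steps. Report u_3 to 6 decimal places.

u_1 = g(4.750000) = 3.143250
u_2 = g(3.143250) = 2.810653
u_3 = g(2.810653) = 2.741805

2.741805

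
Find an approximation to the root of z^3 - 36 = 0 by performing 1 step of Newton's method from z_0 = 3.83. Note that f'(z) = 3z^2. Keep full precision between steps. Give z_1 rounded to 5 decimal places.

Newton update: z ← z − f(z)/f'(z).
z_0 = 3.830000: f = 20.181887, f' = 44.006700 → z_1 = 3.830000 - (20.181887)/(44.006700) = 3.371391

3.37139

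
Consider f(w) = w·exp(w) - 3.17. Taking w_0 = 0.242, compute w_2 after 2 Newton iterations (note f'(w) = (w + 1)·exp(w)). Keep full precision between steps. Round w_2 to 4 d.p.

w_0 = 0.242000: f = -2.861742, f' = 1.582052 → w_1 = 0.242000 - (-2.861742)/(1.582052) = 2.050879
w_1 = 2.050879: f = 12.775042, f' = 23.719776 → w_2 = 2.050879 - (12.775042)/(23.719776) = 1.512297

1.5123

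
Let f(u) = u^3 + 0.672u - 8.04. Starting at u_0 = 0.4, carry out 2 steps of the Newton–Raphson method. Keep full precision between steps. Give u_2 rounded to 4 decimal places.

Newton update: u ← u − f(u)/f'(u).
f'(u) = 3u^2 + 0.672
u_0 = 0.400000: f = -7.707200, f' = 1.152000 → u_1 = 0.400000 - (-7.707200)/(1.152000) = 7.090278
u_1 = 7.090278: f = 353.167387, f' = 151.488117 → u_2 = 7.090278 - (353.167387)/(151.488117) = 4.758957

4.7590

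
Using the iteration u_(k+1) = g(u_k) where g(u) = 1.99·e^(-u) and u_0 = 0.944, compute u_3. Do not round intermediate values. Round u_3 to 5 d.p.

u_1 = g(0.944000) = 0.774246
u_2 = g(0.774246) = 0.917492
u_3 = g(0.917492) = 0.795044

0.79504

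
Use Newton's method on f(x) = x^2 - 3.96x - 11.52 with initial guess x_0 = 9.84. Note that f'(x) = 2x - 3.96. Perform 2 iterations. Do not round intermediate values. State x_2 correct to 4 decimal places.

Newton update: x ← x − f(x)/f'(x).
x_0 = 9.840000: f = 46.339200, f' = 15.720000 → x_1 = 9.840000 - (46.339200)/(15.720000) = 6.892214
x_1 = 6.892214: f = 8.689444, f' = 9.824427 → x_2 = 6.892214 - (8.689444)/(9.824427) = 6.007740

6.0077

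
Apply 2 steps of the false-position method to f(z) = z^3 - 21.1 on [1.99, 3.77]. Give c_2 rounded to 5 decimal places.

2.68474

False-position update: c = (a·f(b) − b·f(a))/(f(b) − f(a)); replace the endpoint whose sign matches f(c).
f(1.990000) = -13.219401, f(3.770000) = 32.482633
step 1: c = 2.504868, f(c) = -5.383539 < 0 → new bracket [2.504868, 3.770000]
step 2: c = 2.684736, f(c) = -1.748946 < 0 → new bracket [2.684736, 3.770000]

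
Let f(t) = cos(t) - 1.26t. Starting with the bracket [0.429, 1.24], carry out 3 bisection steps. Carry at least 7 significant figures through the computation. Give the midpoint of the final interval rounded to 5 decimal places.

f(0.429000) = 0.368842, f(1.240000) = -1.237604 (opposite signs)
step 1: m = 0.834500, f(m) = -0.379922 < 0 → root in [0.429000, 0.834500]
step 2: m = 0.631750, f(m) = 0.010990 > 0 → root in [0.631750, 0.834500]
step 3: m = 0.733125, f(m) = -0.180651 < 0 → root in [0.631750, 0.733125]
Midpoint of [0.631750, 0.733125] = 0.682438

0.68244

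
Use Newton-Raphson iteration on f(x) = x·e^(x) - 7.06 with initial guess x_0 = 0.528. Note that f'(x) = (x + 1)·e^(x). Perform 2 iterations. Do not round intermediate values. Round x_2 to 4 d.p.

x_0 = 0.528000: f = -6.164756, f' = 2.590782 → x_1 = 0.528000 - (-6.164756)/(2.590782) = 2.907496
x_1 = 2.907496: f = 46.178870, f' = 71.549768 → x_2 = 2.907496 - (46.178870)/(71.549768) = 2.262087

2.2621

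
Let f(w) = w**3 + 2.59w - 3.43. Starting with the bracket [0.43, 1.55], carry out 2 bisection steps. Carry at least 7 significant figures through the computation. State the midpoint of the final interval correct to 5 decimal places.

0.85000

f(0.430000) = -2.236793, f(1.550000) = 4.308375 (opposite signs)
step 1: m = 0.990000, f(m) = 0.104399 > 0 → root in [0.430000, 0.990000]
step 2: m = 0.710000, f(m) = -1.233189 < 0 → root in [0.710000, 0.990000]
Midpoint of [0.710000, 0.990000] = 0.850000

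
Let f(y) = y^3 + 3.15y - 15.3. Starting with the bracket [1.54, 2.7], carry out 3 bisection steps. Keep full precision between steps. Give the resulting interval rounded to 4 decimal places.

[1.9750, 2.1200]

f(1.540000) = -6.796736, f(2.700000) = 12.888000 (opposite signs)
step 1: m = 2.120000, f(m) = 0.906128 > 0 → root in [1.540000, 2.120000]
step 2: m = 1.830000, f(m) = -3.407013 < 0 → root in [1.830000, 2.120000]
step 3: m = 1.975000, f(m) = -1.375016 < 0 → root in [1.975000, 2.120000]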